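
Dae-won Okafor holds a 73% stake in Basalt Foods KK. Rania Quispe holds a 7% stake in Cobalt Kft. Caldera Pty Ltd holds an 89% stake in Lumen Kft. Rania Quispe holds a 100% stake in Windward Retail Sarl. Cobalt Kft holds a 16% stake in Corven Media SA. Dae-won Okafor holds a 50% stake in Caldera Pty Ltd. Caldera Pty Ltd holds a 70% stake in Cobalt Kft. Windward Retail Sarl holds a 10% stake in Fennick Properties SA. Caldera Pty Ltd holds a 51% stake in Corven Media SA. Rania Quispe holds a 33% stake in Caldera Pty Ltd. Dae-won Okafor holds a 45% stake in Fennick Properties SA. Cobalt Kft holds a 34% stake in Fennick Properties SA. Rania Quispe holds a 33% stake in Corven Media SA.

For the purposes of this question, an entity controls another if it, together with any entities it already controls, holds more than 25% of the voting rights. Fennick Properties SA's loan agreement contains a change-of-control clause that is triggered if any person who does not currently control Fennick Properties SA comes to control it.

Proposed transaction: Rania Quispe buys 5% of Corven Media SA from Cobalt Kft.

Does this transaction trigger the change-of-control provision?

The purchase adds only to Rania's holdings (Cobalt's stake shrinks), so Rania is the only person who could newly come to control Fennick.
Rania holds 100% of Windward, so Rania controls Windward.
Rania holds 33% of Caldera, so Rania controls Caldera.
Caldera and Rania together hold 70% + 7% = 77% of Cobalt, so Rania controls Cobalt.
Windward and Cobalt together hold 10% + 34% = 44% of Fennick, so Rania controls Fennick.
So Rania already controls Fennick before the transaction.
After the purchase, Rania's direct stake in Corven rises to 33% + 5% = 38%, and Cobalt's stake falls to 11%.
Rania controlled Fennick already, so this is not a new person acquiring control; every other person's position is unchanged or reduced.
No new person acquires control, so the clause is not triggered.

No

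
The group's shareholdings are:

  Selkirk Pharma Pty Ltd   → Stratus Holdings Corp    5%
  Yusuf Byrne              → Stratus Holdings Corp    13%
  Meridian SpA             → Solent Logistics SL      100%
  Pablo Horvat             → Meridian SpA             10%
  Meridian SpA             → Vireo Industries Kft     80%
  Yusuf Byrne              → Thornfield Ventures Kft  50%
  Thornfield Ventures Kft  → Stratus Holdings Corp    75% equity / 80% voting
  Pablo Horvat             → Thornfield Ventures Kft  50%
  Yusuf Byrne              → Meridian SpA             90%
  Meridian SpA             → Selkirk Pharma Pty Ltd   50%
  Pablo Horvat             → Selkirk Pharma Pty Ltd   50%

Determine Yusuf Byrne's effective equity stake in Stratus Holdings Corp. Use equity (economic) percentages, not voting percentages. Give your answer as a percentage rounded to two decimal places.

Yusuf reaches Stratus along 3 paths.
Via Meridian → Selkirk: 90% × 50% × 5% = 2.25%.
Via Thornfield: 50% × 75% = 37.5%.
Direct stake: 13% = 13%.
Total: 2.25% + 37.5% + 13% = 52.75%.

52.75%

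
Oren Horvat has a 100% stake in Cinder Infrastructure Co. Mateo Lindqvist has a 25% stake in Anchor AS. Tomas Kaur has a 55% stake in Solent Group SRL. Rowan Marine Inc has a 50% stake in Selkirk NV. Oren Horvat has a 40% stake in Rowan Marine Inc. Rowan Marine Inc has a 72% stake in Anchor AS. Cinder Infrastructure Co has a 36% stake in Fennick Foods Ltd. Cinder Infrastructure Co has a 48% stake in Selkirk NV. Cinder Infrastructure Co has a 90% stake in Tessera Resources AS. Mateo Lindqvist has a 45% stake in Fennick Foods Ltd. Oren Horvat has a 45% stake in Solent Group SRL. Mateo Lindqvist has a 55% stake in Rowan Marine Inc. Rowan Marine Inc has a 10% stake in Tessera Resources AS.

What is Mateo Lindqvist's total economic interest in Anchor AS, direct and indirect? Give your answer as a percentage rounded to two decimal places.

Mateo reaches Anchor along 2 paths.
Via Rowan: 55% × 72% = 39.6%.
Direct stake: 25% = 25%.
Total: 39.6% + 25% = 64.6%.
Rounded: 64.60%.

64.60%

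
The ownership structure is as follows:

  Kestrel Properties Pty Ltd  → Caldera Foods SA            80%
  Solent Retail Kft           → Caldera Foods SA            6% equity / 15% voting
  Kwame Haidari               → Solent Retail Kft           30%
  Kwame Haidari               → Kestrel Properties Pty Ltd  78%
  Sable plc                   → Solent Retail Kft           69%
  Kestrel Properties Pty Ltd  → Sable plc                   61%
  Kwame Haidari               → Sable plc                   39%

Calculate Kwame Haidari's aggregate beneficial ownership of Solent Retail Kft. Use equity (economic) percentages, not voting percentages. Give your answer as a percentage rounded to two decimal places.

Kwame reaches Solent along 3 paths.
Direct stake: 30% = 30%.
Via Sable: 39% × 69% = 26.91%.
Via Kestrel → Sable: 78% × 61% × 69% = 32.8302%.
Total: 30% + 26.91% + 32.8302% = 89.7402%.
Rounded: 89.74%.

89.74%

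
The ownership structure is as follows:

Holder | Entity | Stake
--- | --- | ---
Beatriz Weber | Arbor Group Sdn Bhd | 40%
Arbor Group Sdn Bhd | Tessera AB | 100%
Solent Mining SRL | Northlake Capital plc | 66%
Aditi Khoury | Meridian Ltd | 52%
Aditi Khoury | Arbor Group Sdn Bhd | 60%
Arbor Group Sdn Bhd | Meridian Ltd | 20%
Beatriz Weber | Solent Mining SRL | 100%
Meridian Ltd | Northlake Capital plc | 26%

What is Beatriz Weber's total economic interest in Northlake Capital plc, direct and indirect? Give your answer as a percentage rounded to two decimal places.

Beatriz reaches Northlake along 2 paths.
Via Arbor → Meridian: 40% × 20% × 26% = 2.08%.
Via Solent: 100% × 66% = 66%.
Total: 2.08% + 66% = 68.08%.

68.08%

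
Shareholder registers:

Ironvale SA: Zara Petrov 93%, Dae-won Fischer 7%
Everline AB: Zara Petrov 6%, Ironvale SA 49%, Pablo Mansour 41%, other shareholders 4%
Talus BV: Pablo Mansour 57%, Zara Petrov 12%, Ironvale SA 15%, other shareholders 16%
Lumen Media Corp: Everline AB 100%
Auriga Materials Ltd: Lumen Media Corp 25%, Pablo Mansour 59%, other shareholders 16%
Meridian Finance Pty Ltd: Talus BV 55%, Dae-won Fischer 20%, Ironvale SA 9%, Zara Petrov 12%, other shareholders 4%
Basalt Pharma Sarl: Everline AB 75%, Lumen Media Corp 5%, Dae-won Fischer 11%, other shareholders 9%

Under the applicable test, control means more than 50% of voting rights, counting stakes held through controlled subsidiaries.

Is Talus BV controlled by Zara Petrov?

No

Zara holds 93% of Ironvale, so Zara controls Ironvale.
Zara and Ironvale together hold 6% + 49% = 55% of Everline, so Zara controls Everline.
Everline holds 100% of Lumen, so Zara controls Lumen.
Everline and Lumen together hold 75% + 5% = 80% of Basalt, so Zara controls Basalt.
In Talus, Zara's side holds only 12% + 15% = 27%, not > 50%.
So Zara does not control Talus.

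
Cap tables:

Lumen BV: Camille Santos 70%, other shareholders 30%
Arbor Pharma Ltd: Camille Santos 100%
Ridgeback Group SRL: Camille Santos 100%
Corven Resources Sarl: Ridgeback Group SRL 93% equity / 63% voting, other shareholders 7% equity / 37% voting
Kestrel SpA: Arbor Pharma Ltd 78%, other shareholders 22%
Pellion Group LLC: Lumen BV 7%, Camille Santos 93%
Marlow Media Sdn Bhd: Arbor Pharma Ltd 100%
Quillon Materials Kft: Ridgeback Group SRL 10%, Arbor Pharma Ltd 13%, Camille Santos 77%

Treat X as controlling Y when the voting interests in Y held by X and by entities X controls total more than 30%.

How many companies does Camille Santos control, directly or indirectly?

8

Camille holds 70% of Lumen, so Camille controls Lumen.
Camille holds 100% of Arbor, so Camille controls Arbor.
Camille holds 100% of Ridgeback, so Camille controls Ridgeback.
Ridgeback holds 63% of Corven, so Camille controls Corven.
Arbor holds 78% of Kestrel, so Camille controls Kestrel.
Lumen and Camille together hold 7% + 93% = 100% of Pellion, so Camille controls Pellion.
Arbor holds 100% of Marlow, so Camille controls Marlow.
Ridgeback and Arbor and Camille together hold 10% + 13% + 77% = 100% of Quillon, so Camille controls Quillon.
Camille controls 8 companies.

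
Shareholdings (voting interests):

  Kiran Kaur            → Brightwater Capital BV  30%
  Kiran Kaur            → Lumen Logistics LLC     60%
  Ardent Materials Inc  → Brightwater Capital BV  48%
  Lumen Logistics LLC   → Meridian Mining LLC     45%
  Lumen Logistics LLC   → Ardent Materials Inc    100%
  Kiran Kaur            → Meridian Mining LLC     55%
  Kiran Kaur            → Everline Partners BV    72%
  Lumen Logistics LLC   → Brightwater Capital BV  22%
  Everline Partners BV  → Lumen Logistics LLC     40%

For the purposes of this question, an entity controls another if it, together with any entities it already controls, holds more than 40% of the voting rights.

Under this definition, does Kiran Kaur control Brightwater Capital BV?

Kiran holds 72% of Everline, so Kiran controls Everline.
Kiran and Everline together hold 60% + 40% = 100% of Lumen, so Kiran controls Lumen.
Lumen holds 100% of Ardent, so Kiran controls Ardent.
Lumen and Ardent and Kiran together hold 22% + 48% + 30% = 100% of Brightwater, so Kiran controls Brightwater.

Yes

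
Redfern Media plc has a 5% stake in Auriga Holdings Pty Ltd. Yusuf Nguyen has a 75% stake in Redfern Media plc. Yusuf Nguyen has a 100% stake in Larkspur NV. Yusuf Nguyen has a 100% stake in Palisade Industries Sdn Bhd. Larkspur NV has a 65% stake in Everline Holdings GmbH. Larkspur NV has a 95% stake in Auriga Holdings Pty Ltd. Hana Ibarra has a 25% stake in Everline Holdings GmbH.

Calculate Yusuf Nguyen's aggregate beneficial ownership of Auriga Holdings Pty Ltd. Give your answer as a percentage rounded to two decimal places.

Yusuf reaches Auriga along 2 paths.
Via Larkspur: 100% × 95% = 95%.
Via Redfern: 75% × 5% = 3.75%.
Total: 95% + 3.75% = 98.75%.

98.75%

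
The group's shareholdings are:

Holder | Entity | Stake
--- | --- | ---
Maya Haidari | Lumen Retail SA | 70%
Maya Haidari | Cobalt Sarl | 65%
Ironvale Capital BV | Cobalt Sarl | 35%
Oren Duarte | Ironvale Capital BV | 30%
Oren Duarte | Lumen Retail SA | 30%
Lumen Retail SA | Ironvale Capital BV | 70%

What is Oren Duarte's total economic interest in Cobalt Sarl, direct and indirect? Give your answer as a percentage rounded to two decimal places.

17.85%

Oren reaches Cobalt along 2 paths.
Via Lumen → Ironvale: 30% × 70% × 35% = 7.35%.
Via Ironvale: 30% × 35% = 10.5%.
Total: 7.35% + 10.5% = 17.85%.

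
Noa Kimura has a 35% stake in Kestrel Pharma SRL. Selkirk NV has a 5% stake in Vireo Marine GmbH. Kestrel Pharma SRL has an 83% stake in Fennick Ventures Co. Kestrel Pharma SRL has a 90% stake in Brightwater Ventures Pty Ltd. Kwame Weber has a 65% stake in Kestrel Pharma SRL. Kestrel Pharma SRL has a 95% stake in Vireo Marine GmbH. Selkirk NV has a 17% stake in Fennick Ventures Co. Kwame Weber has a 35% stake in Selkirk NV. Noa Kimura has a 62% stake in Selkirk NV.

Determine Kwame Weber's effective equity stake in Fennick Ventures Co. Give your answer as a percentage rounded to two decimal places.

Kwame reaches Fennick along 2 paths.
Via Kestrel: 65% × 83% = 53.95%.
Via Selkirk: 35% × 17% = 5.95%.
Total: 53.95% + 5.95% = 59.9%.
Rounded: 59.90%.

59.90%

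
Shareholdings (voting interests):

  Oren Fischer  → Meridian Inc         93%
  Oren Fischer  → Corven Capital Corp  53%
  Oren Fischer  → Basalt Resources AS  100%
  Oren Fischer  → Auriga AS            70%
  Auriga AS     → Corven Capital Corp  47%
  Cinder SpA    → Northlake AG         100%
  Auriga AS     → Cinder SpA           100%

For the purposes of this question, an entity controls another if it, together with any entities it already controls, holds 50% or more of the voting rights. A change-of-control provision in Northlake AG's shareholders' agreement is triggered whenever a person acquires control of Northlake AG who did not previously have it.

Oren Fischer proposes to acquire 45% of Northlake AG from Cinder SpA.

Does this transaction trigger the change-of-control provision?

The purchase adds only to Oren's holdings (Cinder's stake shrinks), so Oren is the only person who could newly come to control Northlake.
Oren holds 70% of Auriga, so Oren controls Auriga.
Auriga holds 100% of Cinder, so Oren controls Cinder.
Cinder holds 100% of Northlake, so Oren controls Northlake.
So Oren already controls Northlake before the transaction.
After the purchase, Oren holds 45% of Northlake directly, and Cinder's stake falls to 55%.
Oren controlled Northlake already, so this is not a new person acquiring control; every other person's position is unchanged or reduced.
No new person acquires control, so the clause is not triggered.

No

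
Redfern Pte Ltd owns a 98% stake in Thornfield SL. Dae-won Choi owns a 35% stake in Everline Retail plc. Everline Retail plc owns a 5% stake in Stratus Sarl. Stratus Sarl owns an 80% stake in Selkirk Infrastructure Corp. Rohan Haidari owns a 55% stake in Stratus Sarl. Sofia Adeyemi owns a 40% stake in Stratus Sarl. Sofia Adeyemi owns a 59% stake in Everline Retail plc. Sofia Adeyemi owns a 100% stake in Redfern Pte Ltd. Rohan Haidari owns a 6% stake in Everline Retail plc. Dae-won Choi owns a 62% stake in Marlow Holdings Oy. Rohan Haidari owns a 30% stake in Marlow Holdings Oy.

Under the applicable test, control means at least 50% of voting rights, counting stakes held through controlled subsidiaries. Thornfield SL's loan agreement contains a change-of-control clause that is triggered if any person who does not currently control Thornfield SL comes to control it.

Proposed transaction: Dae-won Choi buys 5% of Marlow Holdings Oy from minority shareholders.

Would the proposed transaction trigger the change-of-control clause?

The purchase changes only Dae-won's holdings, so Dae-won is the only person who could newly come to control Thornfield.
Dae-won holds 62% of Marlow, so Dae-won controls Marlow.
Neither Dae-won nor any entity Dae-won controls holds any voting interest in Thornfield.
So before the transaction, Dae-won does not control Thornfield.
After the purchase, Dae-won's direct stake in Marlow rises to 62% + 5% = 67%.
Dae-won holds 67% of Marlow, so Dae-won controls Marlow.
After the transaction, neither Dae-won nor any entity Dae-won controls holds a voting interest in Thornfield, so Dae-won still does not control it.
No new person acquires control, so the clause is not triggered.

No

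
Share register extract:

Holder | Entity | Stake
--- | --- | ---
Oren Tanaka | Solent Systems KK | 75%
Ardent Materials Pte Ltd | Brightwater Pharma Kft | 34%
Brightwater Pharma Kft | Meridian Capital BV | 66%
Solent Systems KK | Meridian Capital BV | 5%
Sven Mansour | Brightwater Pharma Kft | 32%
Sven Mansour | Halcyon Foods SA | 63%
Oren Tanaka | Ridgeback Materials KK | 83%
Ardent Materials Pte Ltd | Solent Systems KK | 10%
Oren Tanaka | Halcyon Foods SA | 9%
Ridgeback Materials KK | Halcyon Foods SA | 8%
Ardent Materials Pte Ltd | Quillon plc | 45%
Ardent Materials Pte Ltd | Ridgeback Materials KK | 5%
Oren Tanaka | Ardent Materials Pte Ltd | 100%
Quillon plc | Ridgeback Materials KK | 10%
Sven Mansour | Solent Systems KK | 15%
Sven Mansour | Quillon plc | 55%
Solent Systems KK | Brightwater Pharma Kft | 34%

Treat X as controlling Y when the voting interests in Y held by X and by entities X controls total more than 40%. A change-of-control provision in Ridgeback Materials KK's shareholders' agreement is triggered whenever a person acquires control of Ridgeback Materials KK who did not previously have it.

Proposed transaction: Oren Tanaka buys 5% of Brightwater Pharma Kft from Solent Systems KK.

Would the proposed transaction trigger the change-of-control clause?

No

The purchase adds only to Oren's holdings (Solent's stake shrinks), so Oren is the only person who could newly come to control Ridgeback.
Oren holds 100% of Ardent, so Oren controls Ardent.
Ardent holds 45% of Quillon, so Oren controls Quillon.
Ardent and Oren and Quillon together hold 5% + 83% + 10% = 98% of Ridgeback, so Oren controls Ridgeback.
So Oren already controls Ridgeback before the transaction.
After the purchase, Oren holds 5% of Brightwater directly, and Solent's stake falls to 29%.
Oren controlled Ridgeback already, so this is not a new person acquiring control; every other person's position is unchanged or reduced.
No new person acquires control, so the clause is not triggered.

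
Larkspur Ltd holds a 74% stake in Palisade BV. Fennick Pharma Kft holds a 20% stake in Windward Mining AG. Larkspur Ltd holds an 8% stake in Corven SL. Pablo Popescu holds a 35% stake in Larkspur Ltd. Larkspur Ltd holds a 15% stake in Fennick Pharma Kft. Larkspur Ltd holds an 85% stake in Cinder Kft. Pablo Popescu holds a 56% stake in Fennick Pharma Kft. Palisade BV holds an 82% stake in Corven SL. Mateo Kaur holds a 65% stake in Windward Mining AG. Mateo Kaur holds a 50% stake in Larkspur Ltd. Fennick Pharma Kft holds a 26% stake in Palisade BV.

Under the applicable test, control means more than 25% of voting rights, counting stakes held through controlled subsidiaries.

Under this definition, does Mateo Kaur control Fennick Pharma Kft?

No

Mateo holds 50% of Larkspur, so Mateo controls Larkspur.
Larkspur holds 85% of Cinder, so Mateo controls Cinder.
Larkspur holds 74% of Palisade, so Mateo controls Palisade.
Larkspur and Palisade together hold 8% + 82% = 90% of Corven, so Mateo controls Corven.
Mateo holds 65% of Windward, so Mateo controls Windward.
In Fennick, Mateo's side holds only 15%, not > 25%.
So Mateo does not control Fennick.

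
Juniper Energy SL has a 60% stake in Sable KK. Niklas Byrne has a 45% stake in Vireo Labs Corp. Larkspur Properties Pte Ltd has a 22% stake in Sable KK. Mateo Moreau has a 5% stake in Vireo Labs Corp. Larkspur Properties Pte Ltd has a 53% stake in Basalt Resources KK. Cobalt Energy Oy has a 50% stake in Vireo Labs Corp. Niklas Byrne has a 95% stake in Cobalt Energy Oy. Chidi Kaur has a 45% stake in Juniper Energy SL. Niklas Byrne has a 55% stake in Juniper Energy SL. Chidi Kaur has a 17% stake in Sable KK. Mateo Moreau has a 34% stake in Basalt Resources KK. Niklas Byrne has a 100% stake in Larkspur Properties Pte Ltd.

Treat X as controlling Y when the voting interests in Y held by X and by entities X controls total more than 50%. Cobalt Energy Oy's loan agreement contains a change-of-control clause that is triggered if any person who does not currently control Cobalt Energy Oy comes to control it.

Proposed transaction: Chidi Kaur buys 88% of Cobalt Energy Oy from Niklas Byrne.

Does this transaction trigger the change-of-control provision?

Yes

The purchase adds only to Chidi's holdings (Niklas's stake shrinks), so Chidi is the only person who could newly come to control Cobalt.
Chidi's largest direct stake is 45% in Juniper, which does not meet the threshold, so Chidi controls no company.
Neither Chidi nor any entity Chidi controls holds any voting interest in Cobalt.
So before the transaction, Chidi does not control Cobalt.
After the purchase, Chidi holds 88% of Cobalt directly, and Niklas's stake falls to 7%.
Chidi holds 88% of Cobalt, so Chidi controls Cobalt.
Chidi did not control Cobalt before and does after, so the clause is triggered.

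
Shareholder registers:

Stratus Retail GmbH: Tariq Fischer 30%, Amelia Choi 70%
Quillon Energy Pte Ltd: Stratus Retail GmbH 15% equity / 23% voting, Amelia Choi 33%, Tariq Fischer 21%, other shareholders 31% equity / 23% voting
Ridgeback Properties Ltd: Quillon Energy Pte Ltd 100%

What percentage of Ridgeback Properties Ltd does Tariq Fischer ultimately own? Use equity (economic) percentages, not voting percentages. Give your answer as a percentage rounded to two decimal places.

Tariq reaches Ridgeback along 2 paths.
Via Stratus → Quillon: 30% × 15% × 100% = 4.5%.
Via Quillon: 21% × 100% = 21%.
Total: 4.5% + 21% = 25.5%.
Rounded: 25.50%.

25.50%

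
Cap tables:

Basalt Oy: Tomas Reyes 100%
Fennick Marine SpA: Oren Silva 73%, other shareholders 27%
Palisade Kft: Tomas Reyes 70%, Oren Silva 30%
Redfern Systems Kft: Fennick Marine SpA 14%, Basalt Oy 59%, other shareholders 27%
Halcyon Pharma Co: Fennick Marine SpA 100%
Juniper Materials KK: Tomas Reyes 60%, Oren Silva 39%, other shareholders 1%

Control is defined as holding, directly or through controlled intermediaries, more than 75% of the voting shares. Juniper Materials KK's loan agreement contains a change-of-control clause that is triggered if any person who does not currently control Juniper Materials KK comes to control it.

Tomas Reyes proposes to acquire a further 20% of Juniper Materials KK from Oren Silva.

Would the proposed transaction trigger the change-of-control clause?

The purchase adds only to Tomas's holdings (Oren's stake shrinks), so Tomas is the only person who could newly come to control Juniper.
Tomas holds 100% of Basalt, so Tomas controls Basalt.
In Juniper, Tomas's side holds only 60%, not > 75%.
So before the transaction, Tomas does not control Juniper.
After the purchase, Tomas's direct stake in Juniper rises to 60% + 20% = 80%, and Oren's stake falls to 19%.
Tomas holds 80% of Juniper, so Tomas controls Juniper.
Tomas did not control Juniper before and does after, so the clause is triggered.

Yes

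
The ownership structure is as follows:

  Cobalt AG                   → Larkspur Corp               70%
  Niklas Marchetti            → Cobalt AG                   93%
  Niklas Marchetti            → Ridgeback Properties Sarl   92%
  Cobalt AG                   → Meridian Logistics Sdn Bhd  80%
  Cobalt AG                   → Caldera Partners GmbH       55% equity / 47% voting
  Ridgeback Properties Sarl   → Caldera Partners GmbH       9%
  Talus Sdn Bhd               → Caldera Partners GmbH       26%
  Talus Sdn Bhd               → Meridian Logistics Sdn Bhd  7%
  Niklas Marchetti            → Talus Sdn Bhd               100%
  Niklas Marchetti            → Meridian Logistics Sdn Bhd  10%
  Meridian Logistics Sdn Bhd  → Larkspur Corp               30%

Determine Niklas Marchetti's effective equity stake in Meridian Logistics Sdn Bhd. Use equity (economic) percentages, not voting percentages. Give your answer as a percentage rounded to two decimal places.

91.40%

Niklas reaches Meridian along 3 paths.
Via Talus: 100% × 7% = 7%.
Direct stake: 10% = 10%.
Via Cobalt: 93% × 80% = 74.4%.
Total: 7% + 10% + 74.4% = 91.4%.
Rounded: 91.40%.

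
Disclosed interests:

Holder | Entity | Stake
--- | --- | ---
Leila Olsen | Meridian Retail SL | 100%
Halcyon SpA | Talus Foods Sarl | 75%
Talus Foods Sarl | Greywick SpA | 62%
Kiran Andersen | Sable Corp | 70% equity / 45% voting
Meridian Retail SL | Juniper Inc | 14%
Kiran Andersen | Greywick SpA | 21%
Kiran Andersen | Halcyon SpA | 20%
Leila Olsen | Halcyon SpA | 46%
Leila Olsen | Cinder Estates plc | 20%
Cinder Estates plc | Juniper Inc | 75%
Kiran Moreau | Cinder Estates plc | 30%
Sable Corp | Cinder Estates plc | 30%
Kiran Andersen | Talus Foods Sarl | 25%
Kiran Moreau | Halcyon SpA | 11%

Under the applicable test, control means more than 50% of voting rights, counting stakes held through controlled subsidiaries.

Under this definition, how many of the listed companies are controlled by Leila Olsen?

Leila holds 100% of Meridian, so Leila controls Meridian.
No other company's threshold is met.
Leila controls 1 company.

1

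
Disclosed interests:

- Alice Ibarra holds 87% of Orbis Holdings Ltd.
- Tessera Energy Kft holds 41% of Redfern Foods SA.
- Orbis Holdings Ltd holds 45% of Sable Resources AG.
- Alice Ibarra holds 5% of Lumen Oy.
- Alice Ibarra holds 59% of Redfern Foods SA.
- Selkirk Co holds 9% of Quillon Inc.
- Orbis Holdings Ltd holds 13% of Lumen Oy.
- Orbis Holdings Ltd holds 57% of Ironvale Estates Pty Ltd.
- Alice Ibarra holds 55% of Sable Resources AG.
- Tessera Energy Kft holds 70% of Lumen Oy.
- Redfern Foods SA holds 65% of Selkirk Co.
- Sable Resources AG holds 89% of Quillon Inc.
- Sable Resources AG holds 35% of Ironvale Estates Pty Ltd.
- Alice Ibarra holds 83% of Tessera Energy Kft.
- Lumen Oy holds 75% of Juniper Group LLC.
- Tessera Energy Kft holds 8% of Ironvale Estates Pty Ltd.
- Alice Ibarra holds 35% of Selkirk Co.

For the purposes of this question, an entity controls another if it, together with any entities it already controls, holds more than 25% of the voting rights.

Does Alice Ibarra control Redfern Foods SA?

Alice holds 83% of Tessera, so Alice controls Tessera.
Tessera and Alice together hold 41% + 59% = 100% of Redfern, so Alice controls Redfern.

Yes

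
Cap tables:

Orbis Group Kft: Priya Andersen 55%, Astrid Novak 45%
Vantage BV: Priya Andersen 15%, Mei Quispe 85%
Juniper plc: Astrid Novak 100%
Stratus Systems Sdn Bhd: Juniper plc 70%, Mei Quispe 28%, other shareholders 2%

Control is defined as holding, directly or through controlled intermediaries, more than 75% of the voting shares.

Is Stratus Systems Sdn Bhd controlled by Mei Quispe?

No

Mei holds 85% of Vantage, so Mei controls Vantage.
In Stratus, Mei's side holds only 28%, not > 75%.
So Mei does not control Stratus.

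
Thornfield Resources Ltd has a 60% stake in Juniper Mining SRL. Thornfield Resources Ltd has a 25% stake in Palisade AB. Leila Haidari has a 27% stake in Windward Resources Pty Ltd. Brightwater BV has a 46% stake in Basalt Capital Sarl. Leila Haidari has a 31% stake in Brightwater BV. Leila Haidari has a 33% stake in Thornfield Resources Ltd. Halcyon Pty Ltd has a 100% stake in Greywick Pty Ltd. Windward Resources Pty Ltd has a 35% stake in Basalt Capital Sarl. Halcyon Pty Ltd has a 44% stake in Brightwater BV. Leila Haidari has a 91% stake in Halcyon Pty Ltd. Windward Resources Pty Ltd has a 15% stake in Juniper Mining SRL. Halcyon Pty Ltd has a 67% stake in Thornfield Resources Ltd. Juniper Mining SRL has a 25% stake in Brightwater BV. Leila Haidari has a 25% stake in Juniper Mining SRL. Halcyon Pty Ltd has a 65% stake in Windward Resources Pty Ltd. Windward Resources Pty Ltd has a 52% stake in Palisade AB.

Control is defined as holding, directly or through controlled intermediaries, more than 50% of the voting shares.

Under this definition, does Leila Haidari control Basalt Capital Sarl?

Yes

Leila holds 91% of Halcyon, so Leila controls Halcyon.
Halcyon and Leila together hold 67% + 33% = 100% of Thornfield, so Leila controls Thornfield.
Halcyon and Leila together hold 65% + 27% = 92% of Windward, so Leila controls Windward.
Leila and Windward and Thornfield together hold 25% + 15% + 60% = 100% of Juniper, so Leila controls Juniper.
Halcyon and Juniper and Leila together hold 44% + 25% + 31% = 100% of Brightwater, so Leila controls Brightwater.
Windward and Brightwater together hold 35% + 46% = 81% of Basalt, so Leila controls Basalt.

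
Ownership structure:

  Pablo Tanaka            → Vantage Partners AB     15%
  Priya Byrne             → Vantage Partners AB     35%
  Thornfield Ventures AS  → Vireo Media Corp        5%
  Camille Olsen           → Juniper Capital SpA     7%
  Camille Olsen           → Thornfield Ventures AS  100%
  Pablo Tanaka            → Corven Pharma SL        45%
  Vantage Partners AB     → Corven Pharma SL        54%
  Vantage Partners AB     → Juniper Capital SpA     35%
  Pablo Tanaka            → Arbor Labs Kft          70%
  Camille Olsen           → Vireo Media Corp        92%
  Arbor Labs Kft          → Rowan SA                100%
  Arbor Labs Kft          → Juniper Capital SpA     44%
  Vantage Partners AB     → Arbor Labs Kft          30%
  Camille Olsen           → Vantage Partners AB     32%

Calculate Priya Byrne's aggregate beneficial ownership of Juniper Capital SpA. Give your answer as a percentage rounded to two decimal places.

16.87%

Priya reaches Juniper along 2 paths.
Via Vantage: 35% × 35% = 12.25%.
Via Vantage → Arbor: 35% × 30% × 44% = 4.62%.
Total: 12.25% + 4.62% = 16.87%.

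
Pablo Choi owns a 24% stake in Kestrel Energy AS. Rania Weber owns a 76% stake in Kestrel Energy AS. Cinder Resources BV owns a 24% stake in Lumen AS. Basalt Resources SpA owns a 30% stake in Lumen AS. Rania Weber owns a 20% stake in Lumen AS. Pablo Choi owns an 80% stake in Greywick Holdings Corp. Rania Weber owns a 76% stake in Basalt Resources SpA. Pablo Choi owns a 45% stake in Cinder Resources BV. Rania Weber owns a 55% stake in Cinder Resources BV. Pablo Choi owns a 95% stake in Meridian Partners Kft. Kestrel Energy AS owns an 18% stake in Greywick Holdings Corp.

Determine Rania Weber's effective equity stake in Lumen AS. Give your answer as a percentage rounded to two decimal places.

Rania reaches Lumen along 3 paths.
Direct stake: 20% = 20%.
Via Cinder: 55% × 24% = 13.2%.
Via Basalt: 76% × 30% = 22.8%.
Total: 20% + 13.2% + 22.8% = 56%.
Rounded: 56.00%.

56.00%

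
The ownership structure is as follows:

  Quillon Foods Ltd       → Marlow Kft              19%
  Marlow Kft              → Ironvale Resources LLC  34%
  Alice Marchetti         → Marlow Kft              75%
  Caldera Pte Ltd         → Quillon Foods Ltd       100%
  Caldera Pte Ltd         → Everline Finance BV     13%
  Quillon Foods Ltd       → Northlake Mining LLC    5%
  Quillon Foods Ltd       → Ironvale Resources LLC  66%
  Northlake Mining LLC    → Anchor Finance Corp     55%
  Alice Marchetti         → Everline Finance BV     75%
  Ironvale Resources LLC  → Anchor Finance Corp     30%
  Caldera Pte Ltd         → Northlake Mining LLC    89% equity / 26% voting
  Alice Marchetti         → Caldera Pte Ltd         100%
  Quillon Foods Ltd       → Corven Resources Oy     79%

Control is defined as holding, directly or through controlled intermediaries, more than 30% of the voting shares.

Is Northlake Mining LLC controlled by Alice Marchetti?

Yes

Alice holds 100% of Caldera, so Alice controls Caldera.
Caldera holds 100% of Quillon, so Alice controls Quillon.
Caldera and Quillon together hold 26% + 5% = 31% of Northlake, so Alice controls Northlake.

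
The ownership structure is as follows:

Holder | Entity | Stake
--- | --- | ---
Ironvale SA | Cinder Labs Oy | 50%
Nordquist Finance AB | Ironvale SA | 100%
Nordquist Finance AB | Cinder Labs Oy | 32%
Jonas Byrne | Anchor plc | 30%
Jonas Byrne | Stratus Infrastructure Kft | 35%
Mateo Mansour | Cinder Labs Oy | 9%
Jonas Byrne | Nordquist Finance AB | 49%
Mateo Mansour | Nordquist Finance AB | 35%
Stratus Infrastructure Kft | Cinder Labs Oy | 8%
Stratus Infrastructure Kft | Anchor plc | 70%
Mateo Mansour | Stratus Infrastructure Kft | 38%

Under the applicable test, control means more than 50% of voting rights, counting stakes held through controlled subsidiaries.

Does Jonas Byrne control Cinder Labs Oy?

No

Jonas's largest direct stake is 49% in Nordquist, which does not meet the threshold, so Jonas controls no company.
Neither Jonas nor any entity Jonas controls holds any voting interest in Cinder.
So Jonas does not control Cinder.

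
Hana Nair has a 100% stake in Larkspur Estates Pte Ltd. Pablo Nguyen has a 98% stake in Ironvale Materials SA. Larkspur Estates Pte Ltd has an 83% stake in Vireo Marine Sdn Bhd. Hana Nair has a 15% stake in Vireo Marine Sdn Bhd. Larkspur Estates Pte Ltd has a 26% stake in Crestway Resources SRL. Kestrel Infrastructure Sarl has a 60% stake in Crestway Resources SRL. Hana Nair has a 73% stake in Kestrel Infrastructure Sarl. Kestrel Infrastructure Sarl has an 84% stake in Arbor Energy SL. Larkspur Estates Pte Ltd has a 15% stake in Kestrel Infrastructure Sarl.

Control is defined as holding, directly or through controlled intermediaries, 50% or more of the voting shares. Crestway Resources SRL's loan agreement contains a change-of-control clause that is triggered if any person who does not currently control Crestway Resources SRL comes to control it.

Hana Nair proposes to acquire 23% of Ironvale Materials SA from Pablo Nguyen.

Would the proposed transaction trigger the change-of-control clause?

The purchase adds only to Hana's holdings (Pablo's stake shrinks), so Hana is the only person who could newly come to control Crestway.
Hana holds 100% of Larkspur, so Hana controls Larkspur.
Larkspur and Hana together hold 15% + 73% = 88% of Kestrel, so Hana controls Kestrel.
Larkspur and Kestrel together hold 26% + 60% = 86% of Crestway, so Hana controls Crestway.
So Hana already controls Crestway before the transaction.
After the purchase, Hana holds 23% of Ironvale directly, and Pablo's stake falls to 75%.
Hana controlled Crestway already, so this is not a new person acquiring control; every other person's position is unchanged or reduced.
No new person acquires control, so the clause is not triggered.

No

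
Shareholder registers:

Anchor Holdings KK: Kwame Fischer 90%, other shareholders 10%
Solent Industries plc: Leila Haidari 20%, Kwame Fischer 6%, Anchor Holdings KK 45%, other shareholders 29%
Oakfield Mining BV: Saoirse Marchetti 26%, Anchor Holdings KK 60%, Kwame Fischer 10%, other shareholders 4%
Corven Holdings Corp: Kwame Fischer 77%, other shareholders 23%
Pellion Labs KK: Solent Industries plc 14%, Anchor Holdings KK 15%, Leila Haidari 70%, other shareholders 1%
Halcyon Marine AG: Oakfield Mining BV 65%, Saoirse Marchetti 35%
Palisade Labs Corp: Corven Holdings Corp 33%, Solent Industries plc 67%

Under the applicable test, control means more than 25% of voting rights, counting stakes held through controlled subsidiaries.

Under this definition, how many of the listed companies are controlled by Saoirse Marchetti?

Saoirse holds 26% of Oakfield, so Saoirse controls Oakfield.
Oakfield and Saoirse together hold 65% + 35% = 100% of Halcyon, so Saoirse controls Halcyon.
No other company's threshold is met.
Saoirse controls 2 companies.

2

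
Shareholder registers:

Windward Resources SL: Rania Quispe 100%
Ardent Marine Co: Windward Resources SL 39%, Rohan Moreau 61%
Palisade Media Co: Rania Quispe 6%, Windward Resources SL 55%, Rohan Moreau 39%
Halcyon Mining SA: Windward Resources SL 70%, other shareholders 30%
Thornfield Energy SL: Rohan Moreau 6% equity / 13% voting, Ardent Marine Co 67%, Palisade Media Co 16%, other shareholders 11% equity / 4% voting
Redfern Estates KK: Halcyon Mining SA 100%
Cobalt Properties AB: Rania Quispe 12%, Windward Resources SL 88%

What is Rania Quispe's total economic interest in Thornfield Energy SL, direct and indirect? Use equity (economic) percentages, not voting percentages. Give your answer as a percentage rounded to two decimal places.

35.89%

Rania reaches Thornfield along 3 paths.
Via Windward → Ardent: 100% × 39% × 67% = 26.13%.
Via Palisade: 6% × 16% = 0.96%.
Via Windward → Palisade: 100% × 55% × 16% = 8.8%.
Total: 26.13% + 0.96% + 8.8% = 35.89%.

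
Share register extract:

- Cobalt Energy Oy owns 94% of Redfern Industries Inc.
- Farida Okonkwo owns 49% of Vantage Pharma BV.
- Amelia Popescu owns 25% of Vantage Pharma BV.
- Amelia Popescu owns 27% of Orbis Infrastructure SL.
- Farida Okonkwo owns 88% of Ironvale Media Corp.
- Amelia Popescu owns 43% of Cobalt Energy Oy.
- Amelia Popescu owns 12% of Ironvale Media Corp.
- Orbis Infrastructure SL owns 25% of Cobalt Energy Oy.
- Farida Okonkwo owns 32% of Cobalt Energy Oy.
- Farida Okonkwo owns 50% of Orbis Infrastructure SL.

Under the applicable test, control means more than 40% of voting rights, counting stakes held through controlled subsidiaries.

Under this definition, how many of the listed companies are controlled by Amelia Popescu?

Amelia holds 43% of Cobalt, so Amelia controls Cobalt.
Cobalt holds 94% of Redfern, so Amelia controls Redfern.
No other company's threshold is met.
Amelia controls 2 companies.

2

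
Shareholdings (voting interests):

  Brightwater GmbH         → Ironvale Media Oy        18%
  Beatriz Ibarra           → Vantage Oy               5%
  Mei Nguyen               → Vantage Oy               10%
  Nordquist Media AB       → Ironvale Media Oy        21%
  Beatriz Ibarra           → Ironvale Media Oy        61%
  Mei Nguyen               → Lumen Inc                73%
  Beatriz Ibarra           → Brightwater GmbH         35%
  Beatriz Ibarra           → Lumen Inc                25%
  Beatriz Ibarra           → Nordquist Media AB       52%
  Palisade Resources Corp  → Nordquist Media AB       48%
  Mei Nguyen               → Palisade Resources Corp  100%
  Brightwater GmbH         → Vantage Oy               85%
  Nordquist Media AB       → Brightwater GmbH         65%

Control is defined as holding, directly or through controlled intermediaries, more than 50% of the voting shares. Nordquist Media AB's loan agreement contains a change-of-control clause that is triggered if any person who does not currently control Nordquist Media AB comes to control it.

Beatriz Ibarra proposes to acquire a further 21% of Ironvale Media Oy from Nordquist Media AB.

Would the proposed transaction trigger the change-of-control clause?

The purchase adds only to Beatriz's holdings (Nordquist's stake shrinks), so Beatriz is the only person who could newly come to control Nordquist.
Beatriz holds 52% of Nordquist, so Beatriz controls Nordquist.
So Beatriz already controls Nordquist before the transaction.
After the purchase, Beatriz's direct stake in Ironvale rises to 61% + 21% = 82%, and Nordquist's stake falls to 0%.
Beatriz controlled Nordquist already, so this is not a new person acquiring control; every other person's position is unchanged or reduced.
No new person acquires control, so the clause is not triggered.

No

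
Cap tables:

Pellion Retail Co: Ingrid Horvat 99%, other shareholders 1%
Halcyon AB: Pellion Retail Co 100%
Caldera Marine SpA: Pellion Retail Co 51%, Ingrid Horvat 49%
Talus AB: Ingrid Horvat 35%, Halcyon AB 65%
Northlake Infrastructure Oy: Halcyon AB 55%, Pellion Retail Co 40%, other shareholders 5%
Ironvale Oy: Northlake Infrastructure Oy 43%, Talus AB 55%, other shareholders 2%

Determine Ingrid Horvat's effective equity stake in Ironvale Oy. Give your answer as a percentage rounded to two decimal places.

Ingrid reaches Ironvale along 4 paths.
Via Pellion → Halcyon → Northlake: 99% × 100% × 55% × 43% = 23.4135%.
Via Pellion → Northlake: 99% × 40% × 43% = 17.028%.
Via Talus: 35% × 55% = 19.25%.
Via Pellion → Halcyon → Talus: 99% × 100% × 65% × 55% = 35.3925%.
Total: 23.4135% + 17.028% + 19.25% + 35.3925% = 95.084%.
Rounded: 95.08%.

95.08%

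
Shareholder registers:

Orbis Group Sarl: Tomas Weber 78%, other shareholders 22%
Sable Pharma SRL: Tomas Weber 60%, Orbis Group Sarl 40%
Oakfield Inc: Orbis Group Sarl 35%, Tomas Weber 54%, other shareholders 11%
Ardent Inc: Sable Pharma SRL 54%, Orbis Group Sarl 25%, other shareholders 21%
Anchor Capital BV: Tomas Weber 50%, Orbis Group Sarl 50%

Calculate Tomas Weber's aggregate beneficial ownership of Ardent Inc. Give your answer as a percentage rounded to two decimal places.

Tomas reaches Ardent along 3 paths.
Via Sable: 60% × 54% = 32.4%.
Via Orbis → Sable: 78% × 40% × 54% = 16.848%.
Via Orbis: 78% × 25% = 19.5%.
Total: 32.4% + 16.848% + 19.5% = 68.748%.
Rounded: 68.75%.

68.75%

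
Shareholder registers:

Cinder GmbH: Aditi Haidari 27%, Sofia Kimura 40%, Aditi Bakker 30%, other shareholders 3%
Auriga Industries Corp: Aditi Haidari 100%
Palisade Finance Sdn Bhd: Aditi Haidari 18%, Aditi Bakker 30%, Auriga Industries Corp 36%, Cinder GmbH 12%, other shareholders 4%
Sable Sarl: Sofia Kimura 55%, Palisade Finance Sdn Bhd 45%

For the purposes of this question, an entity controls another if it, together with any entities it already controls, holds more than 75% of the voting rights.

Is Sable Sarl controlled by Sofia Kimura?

No

Sofia's largest direct stake is 55% in Sable, which does not meet the threshold, so Sofia controls no company.
In Sable, Sofia's side holds only 55%, not > 75%.
So Sofia does not control Sable.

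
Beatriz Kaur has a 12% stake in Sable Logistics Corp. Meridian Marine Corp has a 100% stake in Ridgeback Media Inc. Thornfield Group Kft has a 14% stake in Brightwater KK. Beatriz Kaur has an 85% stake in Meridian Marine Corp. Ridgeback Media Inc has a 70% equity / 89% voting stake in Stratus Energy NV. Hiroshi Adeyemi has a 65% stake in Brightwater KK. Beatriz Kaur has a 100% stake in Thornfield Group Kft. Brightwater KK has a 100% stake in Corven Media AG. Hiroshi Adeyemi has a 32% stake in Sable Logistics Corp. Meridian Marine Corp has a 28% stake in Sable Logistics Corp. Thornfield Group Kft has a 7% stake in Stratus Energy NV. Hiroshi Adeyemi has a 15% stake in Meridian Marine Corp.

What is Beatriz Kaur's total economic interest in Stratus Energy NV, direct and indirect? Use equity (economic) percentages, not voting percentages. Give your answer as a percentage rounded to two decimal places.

66.50%

Beatriz reaches Stratus along 2 paths.
Via Meridian → Ridgeback: 85% × 100% × 70% = 59.5%.
Via Thornfield: 100% × 7% = 7%.
Total: 59.5% + 7% = 66.5%.
Rounded: 66.50%.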